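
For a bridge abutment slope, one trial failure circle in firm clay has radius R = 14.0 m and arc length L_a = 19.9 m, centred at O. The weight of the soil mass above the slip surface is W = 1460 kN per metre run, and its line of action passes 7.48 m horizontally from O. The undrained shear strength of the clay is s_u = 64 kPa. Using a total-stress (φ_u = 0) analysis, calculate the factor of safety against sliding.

FS = 1.63

Taking moments about the centre O, the resisting moment is provided by the undrained shear strength acting along the arc:
M_R = s_u·L_a·R = 64·19.90·14.0 = 17830.4 kN·m/m
M_D = W·d = 1460·7.48 = 10920.8 kN·m/m
FS = M_R / M_D = 17830.4 / 10920.8 = 1.633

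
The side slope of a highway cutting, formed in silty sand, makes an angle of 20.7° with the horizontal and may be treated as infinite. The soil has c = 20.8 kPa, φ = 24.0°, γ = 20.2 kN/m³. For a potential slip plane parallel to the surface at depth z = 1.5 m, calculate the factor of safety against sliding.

For an infinite slope with a slip plane parallel to the surface (no pore pressure): FS = [c + γz cos²β tanφ] / [γz sinβ cosβ].
γz = 20.2·1.5 = 30.30 kN/m²
Numerator = 20.8 + 30.30·cos²20.7°·tan24.0° = 20.8 + 30.30·0.8751·0.4452 = 32.605 kPa
Denominator = 30.30·sin20.7°·cos20.7° = 30.30·0.3535·0.9354 = 10.019 kPa
FS = 32.605 / 10.019 = 3.254

FS = 3.25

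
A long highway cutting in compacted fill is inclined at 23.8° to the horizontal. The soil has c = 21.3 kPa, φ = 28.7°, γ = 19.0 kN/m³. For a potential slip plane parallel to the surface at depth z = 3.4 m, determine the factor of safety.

For an infinite slope with a slip plane parallel to the surface (no pore pressure): FS = [c + γz cos²β tanφ] / [γz sinβ cosβ].
γz = 19.0·3.4 = 64.60 kN/m²
Numerator = 21.3 + 64.60·cos²23.8°·tan28.7° = 21.3 + 64.60·0.8372·0.5475 = 50.908 kPa
Denominator = 64.60·sin23.8°·cos23.8° = 64.60·0.4035·0.9150 = 23.852 kPa
FS = 50.908 / 23.852 = 2.134

FS = 2.13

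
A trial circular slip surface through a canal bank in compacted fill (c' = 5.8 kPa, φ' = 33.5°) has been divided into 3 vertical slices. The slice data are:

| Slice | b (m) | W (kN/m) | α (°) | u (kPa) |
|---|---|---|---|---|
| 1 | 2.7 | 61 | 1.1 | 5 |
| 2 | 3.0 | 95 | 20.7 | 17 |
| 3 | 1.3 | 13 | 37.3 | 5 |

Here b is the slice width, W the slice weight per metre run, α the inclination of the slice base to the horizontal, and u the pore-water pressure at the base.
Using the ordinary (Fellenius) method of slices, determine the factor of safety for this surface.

Ordinary method of slices: FS = Σ[c'·Δl_i + (W_i cosα_i − u_i·Δl_i)·tanφ'] / Σ W_i sinα_i, with Δl_i = b_i / cosα_i.
Slice 1: Δl = 2.7/cos1.1° = 2.700 m; N'_1 = 61·cos1.1° − 5·2.700 = 47.5; c'Δl = 15.66; W sinα = 1.2
Slice 2: Δl = 3.0/cos20.7° = 3.207 m; N'_2 = 95·cos20.7° − 17·3.207 = 34.3; c'Δl = 18.60; W sinα = 33.6
Slice 3: Δl = 1.3/cos37.3° = 1.634 m; N'_3 = 13·cos37.3° − 5·1.634 = 2.2; c'Δl = 9.48; W sinα = 7.9
Σc'Δl = 43.7 kN/m; ΣN' = 84.0 kN/m; ΣW sinα = 42.6 kN/m
Resisting = 43.7 + 84.0·tan33.5° = 43.7 + 55.6 = 99.3 kN/m
FS = 99.3 / 42.6 = 2.330

FS = 2.33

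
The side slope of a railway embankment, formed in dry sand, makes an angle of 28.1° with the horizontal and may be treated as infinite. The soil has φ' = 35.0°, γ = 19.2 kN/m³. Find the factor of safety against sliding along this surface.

FS = 1.31

For a dry cohesionless infinite slope the factor of safety is FS = tanφ' / tanβ.
FS = tan35.0° / tan28.1° = 0.7002 / 0.5340 = 1.311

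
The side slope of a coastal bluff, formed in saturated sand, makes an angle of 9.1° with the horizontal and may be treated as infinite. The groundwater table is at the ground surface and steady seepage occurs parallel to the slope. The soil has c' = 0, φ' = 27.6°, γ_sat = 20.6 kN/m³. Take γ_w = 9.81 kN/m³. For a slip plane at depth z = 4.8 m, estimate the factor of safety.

FS = 1.71

With seepage parallel to the slope and the water table at the surface, the effective normal stress on the slip plane uses the buoyant unit weight γ' = γ_sat − γ_w while the driving shear stress uses γ_sat:
FS = [c' + γ' z cos²β tanφ'] / [γ_sat z sinβ cosβ]
(For c' = 0 this reduces to FS = (γ'/γ_sat)·tanφ'/tanβ.)
γ' = 20.6 − 9.81 = 10.79 kN/m³
Numerator = 0.0 + 10.79·4.8·cos²9.1°·tan27.6° = 0.0 + 10.79·4.8·0.9750·0.5228 = 26.399 kPa
Denominator = 20.6·4.8·sin9.1°·cos9.1° = 20.6·4.8·0.1582·0.9874 = 15.442 kPa
FS = 26.399 / 15.442 = 1.710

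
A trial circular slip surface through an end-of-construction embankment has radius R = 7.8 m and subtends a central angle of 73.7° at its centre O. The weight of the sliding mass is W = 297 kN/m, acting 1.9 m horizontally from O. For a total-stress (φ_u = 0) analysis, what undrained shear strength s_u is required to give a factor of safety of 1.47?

s_u = 10.6 kPa

FS = s_u·L_a·R / (W·d), so s_u = FS·W·d / (L_a·R).
Arc length L_a = R·θ = 7.8·(73.7°·π/180) = 7.8·1.2863 = 10.03 m
s_u = 1.47·297·1.9 / (10.03·7.8) = 829.5 / 78.26 = 10.60 kPa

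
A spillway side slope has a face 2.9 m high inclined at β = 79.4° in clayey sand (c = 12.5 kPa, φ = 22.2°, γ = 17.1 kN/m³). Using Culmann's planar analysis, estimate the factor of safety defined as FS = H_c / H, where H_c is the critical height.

FS = 2.00

H_c = (4c/γ) · sinβ cosφ / [1 − cos(β − φ)]
    = (4·12.5/17.1) · sin79.4°·cos22.2° / [1 − cos57.2°]
    = 2.924 · 0.9101 / 0.4583 = 5.81 m
FS = H_c / H = 5.81 / 2.9 = 2.002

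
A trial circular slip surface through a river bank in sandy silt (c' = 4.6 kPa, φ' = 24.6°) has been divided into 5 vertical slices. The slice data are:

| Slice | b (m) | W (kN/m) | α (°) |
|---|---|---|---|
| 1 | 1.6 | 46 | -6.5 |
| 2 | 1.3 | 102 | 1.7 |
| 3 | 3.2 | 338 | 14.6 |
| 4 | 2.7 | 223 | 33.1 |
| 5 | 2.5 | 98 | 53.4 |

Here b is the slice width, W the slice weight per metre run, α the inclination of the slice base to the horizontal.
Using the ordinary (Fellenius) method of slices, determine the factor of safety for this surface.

Ordinary method of slices: FS = Σ[c'·Δl_i + (W_i cosα_i)·tanφ'] / Σ W_i sinα_i, with Δl_i = b_i / cosα_i.
Slice 1: Δl = 1.6/cos(-6.5°) = 1.610 m; N'_1 = 46·cos(-6.5°) = 45.7; c'Δl = 7.41; W sinα = -5.2
Slice 2: Δl = 1.3/cos1.7° = 1.301 m; N'_2 = 102·cos1.7° = 102.0; c'Δl = 5.98; W sinα = 3.0
Slice 3: Δl = 3.2/cos14.6° = 3.307 m; N'_3 = 338·cos14.6° = 327.1; c'Δl = 15.21; W sinα = 85.2
Slice 4: Δl = 2.7/cos33.1° = 3.223 m; N'_4 = 223·cos33.1° = 186.8; c'Δl = 14.83; W sinα = 121.8
Slice 5: Δl = 2.5/cos53.4° = 4.193 m; N'_5 = 98·cos53.4° = 58.4; c'Δl = 19.29; W sinα = 78.7
Σc'Δl = 62.7 kN/m; ΣN' = 720.0 kN/m; ΣW sinα = 283.5 kN/m
Resisting = 62.7 + 720.0·tan24.6° = 62.7 + 329.6 = 392.4 kN/m
FS = 392.4 / 283.5 = 1.384

FS = 1.38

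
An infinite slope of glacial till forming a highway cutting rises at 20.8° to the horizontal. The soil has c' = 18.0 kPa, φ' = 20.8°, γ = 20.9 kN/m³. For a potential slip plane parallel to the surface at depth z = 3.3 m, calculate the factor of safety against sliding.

For an infinite slope with a slip plane parallel to the surface (no pore pressure): FS = [c' + γz cos²β tanφ'] / [γz sinβ cosβ].
γz = 20.9·3.3 = 68.97 kN/m²
Numerator = 18.0 + 68.97·cos²20.8°·tan20.8° = 18.0 + 68.97·0.8739·0.3799 = 40.895 kPa
Denominator = 68.97·sin20.8°·cos20.8° = 68.97·0.3551·0.9348 = 22.895 kPa
FS = 40.895 / 22.895 = 1.786

FS = 1.79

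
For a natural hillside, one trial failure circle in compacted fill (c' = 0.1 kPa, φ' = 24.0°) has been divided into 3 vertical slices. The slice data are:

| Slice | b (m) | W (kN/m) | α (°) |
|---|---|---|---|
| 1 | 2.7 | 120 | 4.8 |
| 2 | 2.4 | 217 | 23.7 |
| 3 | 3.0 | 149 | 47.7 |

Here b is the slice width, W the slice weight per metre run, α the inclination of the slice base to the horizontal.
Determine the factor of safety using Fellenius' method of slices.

FS = 0.90

Ordinary method of slices: FS = Σ[c'·Δl_i + (W_i cosα_i)·tanφ'] / Σ W_i sinα_i, with Δl_i = b_i / cosα_i.
Slice 1: Δl = 2.7/cos4.8° = 2.710 m; N'_1 = 120·cos4.8° = 119.6; c'Δl = 0.27; W sinα = 10.0
Slice 2: Δl = 2.4/cos23.7° = 2.621 m; N'_2 = 217·cos23.7° = 198.7; c'Δl = 0.26; W sinα = 87.2
Slice 3: Δl = 3.0/cos47.7° = 4.458 m; N'_3 = 149·cos47.7° = 100.3; c'Δl = 0.45; W sinα = 110.2
Σc'Δl = 1.0 kN/m; ΣN' = 418.6 kN/m; ΣW sinα = 207.5 kN/m
Resisting = 1.0 + 418.6·tan24.0° = 1.0 + 186.4 = 187.3 kN/m
FS = 187.3 / 207.5 = 0.903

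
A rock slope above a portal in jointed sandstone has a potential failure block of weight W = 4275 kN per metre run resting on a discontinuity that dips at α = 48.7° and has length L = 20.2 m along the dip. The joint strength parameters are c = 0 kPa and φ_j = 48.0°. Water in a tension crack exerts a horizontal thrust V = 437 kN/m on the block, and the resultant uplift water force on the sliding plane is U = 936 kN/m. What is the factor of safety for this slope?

Resolving the block weight along and normal to the plane and applying the Mohr–Coulomb strength on the joint:
N' = W cosα − U − V sinα = 4275·cos48.7° − 936 − 437·sin48.7° = 1557.2 kN/m
Driving force T = W sinα + V cosα = 4275·sin48.7° + 437·cos48.7° = 3500.1 kN/m
Resisting force R = c·L + N'·tanφ_j = 0·20.2 + 1557.2·tan48.0° = 0.0 + 1729.5 = 1729.5 kN/m
FS = R / T = 1729.5 / 3500.1 = 0.494

FS = 0.49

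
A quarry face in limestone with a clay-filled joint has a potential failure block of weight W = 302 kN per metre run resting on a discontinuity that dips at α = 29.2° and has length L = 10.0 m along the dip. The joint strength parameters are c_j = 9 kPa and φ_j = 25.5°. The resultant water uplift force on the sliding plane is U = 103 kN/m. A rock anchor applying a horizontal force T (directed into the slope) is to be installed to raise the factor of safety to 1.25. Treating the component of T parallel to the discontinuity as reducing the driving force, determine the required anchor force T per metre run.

T = 13 kN/m

Resolving forces along and normal to the sliding plane, with the horizontal anchor force T adding T·sinα to the effective normal force and T·cosα acting up the plane against the driving force:
FS = [c_jL + (W cosα − U + T sinα) tanφ_j] / [W sinα − T cosα]
Without the anchor: N' = 160.6 kN/m, driving T_d = 147.3 kN/m, resisting R = 9·10.0 + 160.6·tan25.5° = 166.6 kN/m, FS = 1.13.
Setting FS = 1.25 and solving for T:
1.25·(147.3 − T cos29.2°) = 166.6 + T sin29.2°·tan25.5°
T·(sin29.2°·tan25.5° + 1.25·cos29.2°) = 1.25·147.3 − 166.6
T·(0.4879·0.4770 + 1.25·0.8729) = 184.2 − 166.6 = 17.6
T·1.3238 = 17.6
T = 13.3 kN/m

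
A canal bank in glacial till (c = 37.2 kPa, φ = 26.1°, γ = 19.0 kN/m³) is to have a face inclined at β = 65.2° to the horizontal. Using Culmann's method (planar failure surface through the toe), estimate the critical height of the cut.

Culmann's analysis gives the critical failure plane at α_cr = (β + φ)/2 = (65.2 + 26.1)/2 = 45.7°, and the critical height
H_c = (4c/γ) · sinβ cosφ / [1 − cos(β − φ)]
    = (4·37.2/19.0) · sin65.2°·cos26.1° / [1 − cos(39.1°)]
    = 7.832 · 0.9078·0.8980 / [1 − 0.7760]
    = 7.832 · 0.8152 / 0.2240
    = 28.51 m

H_c = 28.51 m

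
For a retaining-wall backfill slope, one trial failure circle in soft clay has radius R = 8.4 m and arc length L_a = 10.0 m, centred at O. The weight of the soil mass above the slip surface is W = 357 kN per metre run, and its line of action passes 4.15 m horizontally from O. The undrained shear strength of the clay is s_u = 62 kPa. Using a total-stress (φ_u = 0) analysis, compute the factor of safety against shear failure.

Taking moments about the centre O, the resisting moment is provided by the undrained shear strength acting along the arc:
M_R = s_u·L_a·R = 62·10.00·8.4 = 5208.0 kN·m/m
M_D = W·d = 357·4.15 = 1481.6 kN·m/m
FS = M_R / M_D = 5208.0 / 1481.6 = 3.515

FS = 3.52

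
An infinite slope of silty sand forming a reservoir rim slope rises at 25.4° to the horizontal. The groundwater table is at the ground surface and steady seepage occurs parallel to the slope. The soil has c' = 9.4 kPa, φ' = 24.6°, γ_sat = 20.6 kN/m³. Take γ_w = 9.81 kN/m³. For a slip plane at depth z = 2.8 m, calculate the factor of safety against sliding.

With seepage parallel to the slope and the water table at the surface, the effective normal stress on the slip plane uses the buoyant unit weight γ' = γ_sat − γ_w while the driving shear stress uses γ_sat:
FS = [c' + γ' z cos²β tanφ'] / [γ_sat z sinβ cosβ]
γ' = 20.6 − 9.81 = 10.79 kN/m³
Numerator = 9.4 + 10.79·2.8·cos²25.4°·tan24.6° = 9.4 + 10.79·2.8·0.8160·0.4578 = 20.687 kPa
Denominator = 20.6·2.8·sin25.4°·cos25.4° = 20.6·2.8·0.4289·0.9033 = 22.349 kPa
FS = 20.687 / 22.349 = 0.926

FS = 0.93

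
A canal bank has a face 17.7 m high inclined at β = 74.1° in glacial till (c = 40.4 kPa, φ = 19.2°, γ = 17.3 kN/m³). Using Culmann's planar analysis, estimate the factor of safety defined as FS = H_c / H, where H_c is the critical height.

H_c = (4c/γ) · sinβ cosφ / [1 − cos(β − φ)]
    = (4·40.4/17.3) · sin74.1°·cos19.2° / [1 − cos54.9°]
    = 9.341 · 0.9082 / 0.4250 = 19.96 m
FS = H_c / H = 19.96 / 17.7 = 1.128

FS = 1.13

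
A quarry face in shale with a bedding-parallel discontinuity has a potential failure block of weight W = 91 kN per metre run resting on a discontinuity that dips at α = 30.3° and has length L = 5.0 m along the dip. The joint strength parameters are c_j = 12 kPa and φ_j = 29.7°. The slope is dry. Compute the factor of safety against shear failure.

FS = 2.28

Resolving the block weight along and normal to the plane and applying the Mohr–Coulomb strength on the joint:
N' = W cosα = 91·cos30.3° = 78.6 kN/m
Driving force T = W sinα = 91·sin30.3° = 45.9 kN/m
Resisting force R = c_j·L + N'·tanφ_j = 12·5.0 + 78.6·tan29.7° = 60.0 + 44.8 = 104.8 kN/m
FS = R / T = 104.8 / 45.9 = 2.283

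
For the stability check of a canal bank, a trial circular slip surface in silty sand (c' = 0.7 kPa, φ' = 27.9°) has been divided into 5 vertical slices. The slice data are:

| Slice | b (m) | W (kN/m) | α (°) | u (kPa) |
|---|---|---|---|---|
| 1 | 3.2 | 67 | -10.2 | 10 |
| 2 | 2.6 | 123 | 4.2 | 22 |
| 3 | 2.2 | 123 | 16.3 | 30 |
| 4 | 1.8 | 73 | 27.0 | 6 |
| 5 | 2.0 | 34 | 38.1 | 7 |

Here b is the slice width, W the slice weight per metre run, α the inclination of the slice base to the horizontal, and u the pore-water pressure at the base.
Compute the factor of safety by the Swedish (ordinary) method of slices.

Ordinary method of slices: FS = Σ[c'·Δl_i + (W_i cosα_i − u_i·Δl_i)·tanφ'] / Σ W_i sinα_i, with Δl_i = b_i / cosα_i.
Slice 1: Δl = 3.2/cos(-10.2°) = 3.251 m; N'_1 = 67·cos(-10.2°) − 10·3.251 = 33.4; c'Δl = 2.28; W sinα = -11.9
Slice 2: Δl = 2.6/cos4.2° = 2.607 m; N'_2 = 123·cos4.2° − 22·2.607 = 65.3; c'Δl = 1.82; W sinα = 9.0
Slice 3: Δl = 2.2/cos16.3° = 2.292 m; N'_3 = 123·cos16.3° − 30·2.292 = 49.3; c'Δl = 1.60; W sinα = 34.5
Slice 4: Δl = 1.8/cos27.0° = 2.020 m; N'_4 = 73·cos27.0° − 6·2.020 = 52.9; c'Δl = 1.41; W sinα = 33.1
Slice 5: Δl = 2.0/cos38.1° = 2.542 m; N'_5 = 34·cos38.1° − 7·2.542 = 9.0; c'Δl = 1.78; W sinα = 21.0
Σc'Δl = 8.9 kN/m; ΣN' = 209.9 kN/m; ΣW sinα = 85.8 kN/m
Resisting = 8.9 + 209.9·tan27.9° = 8.9 + 111.1 = 120.0 kN/m
FS = 120.0 / 85.8 = 1.399

FS = 1.40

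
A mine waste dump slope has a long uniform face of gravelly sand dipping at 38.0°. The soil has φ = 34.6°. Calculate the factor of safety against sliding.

For a dry cohesionless infinite slope the factor of safety is FS = tanφ / tanβ.
FS = tan34.6° / tan38.0° = 0.6899 / 0.7813 = 0.883

FS = 0.88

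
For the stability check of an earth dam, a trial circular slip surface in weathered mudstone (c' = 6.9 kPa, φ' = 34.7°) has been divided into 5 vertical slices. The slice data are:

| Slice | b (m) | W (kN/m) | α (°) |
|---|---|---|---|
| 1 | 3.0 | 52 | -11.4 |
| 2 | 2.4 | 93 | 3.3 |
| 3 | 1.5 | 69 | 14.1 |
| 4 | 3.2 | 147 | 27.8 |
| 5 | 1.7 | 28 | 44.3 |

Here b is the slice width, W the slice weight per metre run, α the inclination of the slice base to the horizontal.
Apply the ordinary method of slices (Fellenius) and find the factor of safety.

FS = 3.40

Ordinary method of slices: FS = Σ[c'·Δl_i + (W_i cosα_i)·tanφ'] / Σ W_i sinα_i, with Δl_i = b_i / cosα_i.
Slice 1: Δl = 3.0/cos(-11.4°) = 3.060 m; N'_1 = 52·cos(-11.4°) = 51.0; c'Δl = 21.12; W sinα = -10.3
Slice 2: Δl = 2.4/cos3.3° = 2.404 m; N'_2 = 93·cos3.3° = 92.8; c'Δl = 16.59; W sinα = 5.4
Slice 3: Δl = 1.5/cos14.1° = 1.547 m; N'_3 = 69·cos14.1° = 66.9; c'Δl = 10.67; W sinα = 16.8
Slice 4: Δl = 3.2/cos27.8° = 3.618 m; N'_4 = 147·cos27.8° = 130.0; c'Δl = 24.96; W sinα = 68.6
Slice 5: Δl = 1.7/cos44.3° = 2.375 m; N'_5 = 28·cos44.3° = 20.0; c'Δl = 16.39; W sinα = 19.6
Σc'Δl = 89.7 kN/m; ΣN' = 360.8 kN/m; ΣW sinα = 100.0 kN/m
Resisting = 89.7 + 360.8·tan34.7° = 89.7 + 249.8 = 339.6 kN/m
FS = 339.6 / 100.0 = 3.396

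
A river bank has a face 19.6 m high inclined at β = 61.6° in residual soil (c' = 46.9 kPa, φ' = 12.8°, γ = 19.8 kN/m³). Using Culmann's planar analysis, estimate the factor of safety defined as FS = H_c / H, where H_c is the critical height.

H_c = (4c'/γ) · sinβ cosφ' / [1 − cos(β − φ')]
    = (4·46.9/19.8) · sin61.6°·cos12.8° / [1 − cos48.8°]
    = 9.475 · 0.8578 / 0.3413 = 23.81 m
FS = H_c / H = 23.81 / 19.6 = 1.215

FS = 1.21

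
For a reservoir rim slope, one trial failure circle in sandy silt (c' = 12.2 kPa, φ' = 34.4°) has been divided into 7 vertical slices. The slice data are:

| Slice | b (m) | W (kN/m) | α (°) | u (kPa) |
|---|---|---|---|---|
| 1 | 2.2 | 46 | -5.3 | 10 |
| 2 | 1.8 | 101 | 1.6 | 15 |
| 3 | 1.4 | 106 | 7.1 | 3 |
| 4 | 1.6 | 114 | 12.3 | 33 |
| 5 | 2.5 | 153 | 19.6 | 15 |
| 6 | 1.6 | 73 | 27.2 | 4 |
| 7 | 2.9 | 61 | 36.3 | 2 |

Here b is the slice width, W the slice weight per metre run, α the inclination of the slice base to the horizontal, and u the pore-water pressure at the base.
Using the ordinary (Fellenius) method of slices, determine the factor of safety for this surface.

FS = 3.19

Ordinary method of slices: FS = Σ[c'·Δl_i + (W_i cosα_i − u_i·Δl_i)·tanφ'] / Σ W_i sinα_i, with Δl_i = b_i / cosα_i.
Slice 1: Δl = 2.2/cos(-5.3°) = 2.209 m; N'_1 = 46·cos(-5.3°) − 10·2.209 = 23.7; c'Δl = 26.96; W sinα = -4.2
Slice 2: Δl = 1.8/cos1.6° = 1.801 m; N'_2 = 101·cos1.6° − 15·1.801 = 74.0; c'Δl = 21.97; W sinα = 2.8
Slice 3: Δl = 1.4/cos7.1° = 1.411 m; N'_3 = 106·cos7.1° − 3·1.411 = 101.0; c'Δl = 17.21; W sinα = 13.1
Slice 4: Δl = 1.6/cos12.3° = 1.638 m; N'_4 = 114·cos12.3° − 33·1.638 = 57.3; c'Δl = 19.98; W sinα = 24.3
Slice 5: Δl = 2.5/cos19.6° = 2.654 m; N'_5 = 153·cos19.6° − 15·2.654 = 104.3; c'Δl = 32.38; W sinα = 51.3
Slice 6: Δl = 1.6/cos27.2° = 1.799 m; N'_6 = 73·cos27.2° − 4·1.799 = 57.7; c'Δl = 21.95; W sinα = 33.4
Slice 7: Δl = 2.9/cos36.3° = 3.598 m; N'_7 = 61·cos36.3° − 2·3.598 = 42.0; c'Δl = 43.90; W sinα = 36.1
Σc'Δl = 184.3 kN/m; ΣN' = 460.0 kN/m; ΣW sinα = 156.8 kN/m
Resisting = 184.3 + 460.0·tan34.4° = 184.3 + 315.0 = 499.3 kN/m
FS = 499.3 / 156.8 = 3.185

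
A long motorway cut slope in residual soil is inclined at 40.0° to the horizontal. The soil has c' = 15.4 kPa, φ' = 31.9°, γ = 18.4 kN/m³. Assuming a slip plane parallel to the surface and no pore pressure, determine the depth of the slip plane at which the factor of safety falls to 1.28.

Setting FS = 1.28 in FS = [c' + γz cos²β tanφ'] / [γz sinβ cosβ] and solving for z:
z = c' / [γ cosβ (FS·sinβ − cosβ·tanφ')]
  = 15.4 / [18.4·cos40.0°·(1.28·sin40.0° − cos40.0°·tan31.9°)]
  = 15.4 / [18.4·0.7660·(1.28·0.6428 − 0.7660·0.6224)]
  = 15.4 / 4.8762 = 3.158 m

z = 3.16 m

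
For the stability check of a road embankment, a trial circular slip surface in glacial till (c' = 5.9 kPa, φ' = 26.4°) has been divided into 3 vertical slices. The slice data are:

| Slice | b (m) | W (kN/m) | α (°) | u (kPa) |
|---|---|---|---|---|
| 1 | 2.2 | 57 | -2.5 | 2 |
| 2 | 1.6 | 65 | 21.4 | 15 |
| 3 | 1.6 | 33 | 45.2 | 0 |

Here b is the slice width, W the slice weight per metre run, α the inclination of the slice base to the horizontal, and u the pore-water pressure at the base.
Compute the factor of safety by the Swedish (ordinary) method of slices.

FS = 2.05

Ordinary method of slices: FS = Σ[c'·Δl_i + (W_i cosα_i − u_i·Δl_i)·tanφ'] / Σ W_i sinα_i, with Δl_i = b_i / cosα_i.
Slice 1: Δl = 2.2/cos(-2.5°) = 2.202 m; N'_1 = 57·cos(-2.5°) − 2·2.202 = 52.5; c'Δl = 12.99; W sinα = -2.5
Slice 2: Δl = 1.6/cos21.4° = 1.718 m; N'_2 = 65·cos21.4° − 15·1.718 = 34.7; c'Δl = 10.14; W sinα = 23.7
Slice 3: Δl = 1.6/cos45.2° = 2.271 m; N'_3 = 33·cos45.2° − 0·2.271 = 23.3; c'Δl = 13.40; W sinα = 23.4
Σc'Δl = 36.5 kN/m; ΣN' = 110.5 kN/m; ΣW sinα = 44.6 kN/m
Resisting = 36.5 + 110.5·tan26.4° = 36.5 + 54.9 = 91.4 kN/m
FS = 91.4 / 44.6 = 2.047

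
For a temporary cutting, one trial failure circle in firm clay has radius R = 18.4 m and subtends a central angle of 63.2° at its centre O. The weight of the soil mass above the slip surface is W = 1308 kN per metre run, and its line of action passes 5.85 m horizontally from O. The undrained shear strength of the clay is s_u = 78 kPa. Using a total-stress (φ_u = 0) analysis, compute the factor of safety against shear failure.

Taking moments about the centre O, the resisting moment is provided by the undrained shear strength acting along the arc:
Arc length L_a = R·θ = 18.4·(63.2°·π/180) = 18.4·1.1030 = 20.30 m
M_R = s_u·L_a·R = 78·20.30·18.4 = 29128.9 kN·m/m
M_D = W·d = 1308·5.85 = 7651.8 kN·m/m
FS = M_R / M_D = 29128.9 / 7651.8 = 3.807

FS = 3.81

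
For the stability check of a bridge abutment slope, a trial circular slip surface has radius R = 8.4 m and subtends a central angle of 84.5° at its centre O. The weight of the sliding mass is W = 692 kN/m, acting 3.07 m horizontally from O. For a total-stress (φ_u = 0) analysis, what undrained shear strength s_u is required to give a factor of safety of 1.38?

FS = s_u·L_a·R / (W·d), so s_u = FS·W·d / (L_a·R).
Arc length L_a = R·θ = 8.4·(84.5°·π/180) = 8.4·1.4748 = 12.39 m
s_u = 1.38·692·3.07 / (12.39·8.4) = 2931.7 / 104.06 = 28.17 kPa

s_u = 28.2 kPa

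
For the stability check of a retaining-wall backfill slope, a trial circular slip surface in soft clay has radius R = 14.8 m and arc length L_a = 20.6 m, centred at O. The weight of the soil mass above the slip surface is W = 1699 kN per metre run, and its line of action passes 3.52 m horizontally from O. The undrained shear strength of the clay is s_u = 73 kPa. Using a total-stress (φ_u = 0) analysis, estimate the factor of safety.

FS = 3.72

Taking moments about the centre O, the resisting moment is provided by the undrained shear strength acting along the arc:
M_R = s_u·L_a·R = 73·20.60·14.8 = 22256.2 kN·m/m
M_D = W·d = 1699·3.52 = 5980.5 kN·m/m
FS = M_R / M_D = 22256.2 / 5980.5 = 3.721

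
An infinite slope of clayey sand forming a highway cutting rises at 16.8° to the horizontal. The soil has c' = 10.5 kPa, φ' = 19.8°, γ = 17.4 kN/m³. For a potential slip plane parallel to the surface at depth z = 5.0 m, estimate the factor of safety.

For an infinite slope with a slip plane parallel to the surface (no pore pressure): FS = [c' + γz cos²β tanφ'] / [γz sinβ cosβ].
γz = 17.4·5.0 = 87.00 kN/m²
Numerator = 10.5 + 87.00·cos²16.8°·tan19.8° = 10.5 + 87.00·0.9165·0.3600 = 39.205 kPa
Denominator = 87.00·sin16.8°·cos16.8° = 87.00·0.2890·0.9573 = 24.073 kPa
FS = 39.205 / 24.073 = 1.629

FS = 1.63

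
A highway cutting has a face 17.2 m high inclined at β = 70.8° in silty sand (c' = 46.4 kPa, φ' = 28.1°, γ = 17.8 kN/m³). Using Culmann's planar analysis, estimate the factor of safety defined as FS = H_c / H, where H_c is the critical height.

FS = 1.91

H_c = (4c'/γ) · sinβ cosφ' / [1 − cos(β − φ')]
    = (4·46.4/17.8) · sin70.8°·cos28.1° / [1 − cos42.7°]
    = 10.427 · 0.8331 / 0.2651 = 32.77 m
FS = H_c / H = 32.77 / 17.2 = 1.905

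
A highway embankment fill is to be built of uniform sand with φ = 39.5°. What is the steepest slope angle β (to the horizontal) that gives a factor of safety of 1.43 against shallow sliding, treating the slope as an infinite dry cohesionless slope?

β = 30.0°

For an infinite dry cohesionless slope FS = tanφ/tanβ, so tanβ = tanφ / FS.
tanβ = tan39.5° / 1.43 = 0.8243 / 1.43 = 0.5765
β = arctan(0.5765) = 29.96°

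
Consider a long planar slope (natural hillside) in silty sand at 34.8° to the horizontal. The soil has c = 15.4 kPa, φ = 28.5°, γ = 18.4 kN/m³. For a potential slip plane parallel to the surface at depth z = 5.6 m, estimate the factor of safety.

FS = 1.10

For an infinite slope with a slip plane parallel to the surface (no pore pressure): FS = [c + γz cos²β tanφ] / [γz sinβ cosβ].
γz = 18.4·5.6 = 103.04 kN/m²
Numerator = 15.4 + 103.04·cos²34.8°·tan28.5° = 15.4 + 103.04·0.6743·0.5430 = 53.124 kPa
Denominator = 103.04·sin34.8°·cos34.8° = 103.04·0.5707·0.8211 = 48.289 kPa
FS = 53.124 / 48.289 = 1.100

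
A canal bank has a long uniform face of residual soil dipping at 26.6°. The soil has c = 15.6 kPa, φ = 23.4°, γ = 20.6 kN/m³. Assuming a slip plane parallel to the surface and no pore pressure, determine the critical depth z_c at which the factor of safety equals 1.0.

z_c = 13.92 m

Setting FS = 1.00 in FS = [c + γz cos²β tanφ] / [γz sinβ cosβ] and solving for z:
z = c / [γ cosβ (FS·sinβ − cosβ·tanφ)]
  = 15.6 / [20.6·cos26.6°·(1.00·sin26.6° − cos26.6°·tan23.4°)]
  = 15.6 / [20.6·0.8942·(1.00·0.4478 − 0.8942·0.4327)]
  = 15.6 / 1.1204 = 13.924 m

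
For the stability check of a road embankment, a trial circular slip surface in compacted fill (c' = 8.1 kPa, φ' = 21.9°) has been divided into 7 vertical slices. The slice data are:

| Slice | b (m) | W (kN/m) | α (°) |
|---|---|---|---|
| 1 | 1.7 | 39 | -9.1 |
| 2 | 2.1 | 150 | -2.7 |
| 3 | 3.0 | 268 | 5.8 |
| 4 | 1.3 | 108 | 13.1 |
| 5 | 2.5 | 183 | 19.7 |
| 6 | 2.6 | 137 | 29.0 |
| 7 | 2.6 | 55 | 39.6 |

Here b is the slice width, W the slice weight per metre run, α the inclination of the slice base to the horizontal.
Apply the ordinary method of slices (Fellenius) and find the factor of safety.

Ordinary method of slices: FS = Σ[c'·Δl_i + (W_i cosα_i)·tanφ'] / Σ W_i sinα_i, with Δl_i = b_i / cosα_i.
Slice 1: Δl = 1.7/cos(-9.1°) = 1.722 m; N'_1 = 39·cos(-9.1°) = 38.5; c'Δl = 13.95; W sinα = -6.2
Slice 2: Δl = 2.1/cos(-2.7°) = 2.102 m; N'_2 = 150·cos(-2.7°) = 149.8; c'Δl = 17.03; W sinα = -7.1
Slice 3: Δl = 3.0/cos5.8° = 3.015 m; N'_3 = 268·cos5.8° = 266.6; c'Δl = 24.43; W sinα = 27.1
Slice 4: Δl = 1.3/cos13.1° = 1.335 m; N'_4 = 108·cos13.1° = 105.2; c'Δl = 10.81; W sinα = 24.5
Slice 5: Δl = 2.5/cos19.7° = 2.655 m; N'_5 = 183·cos19.7° = 172.3; c'Δl = 21.51; W sinα = 61.7
Slice 6: Δl = 2.6/cos29.0° = 2.973 m; N'_6 = 137·cos29.0° = 119.8; c'Δl = 24.08; W sinα = 66.4
Slice 7: Δl = 2.6/cos39.6° = 3.374 m; N'_7 = 55·cos39.6° = 42.4; c'Δl = 27.33; W sinα = 35.1
Σc'Δl = 139.1 kN/m; ΣN' = 894.7 kN/m; ΣW sinα = 201.5 kN/m
Resisting = 139.1 + 894.7·tan21.9° = 139.1 + 359.6 = 498.8 kN/m
FS = 498.8 / 201.5 = 2.475

FS = 2.48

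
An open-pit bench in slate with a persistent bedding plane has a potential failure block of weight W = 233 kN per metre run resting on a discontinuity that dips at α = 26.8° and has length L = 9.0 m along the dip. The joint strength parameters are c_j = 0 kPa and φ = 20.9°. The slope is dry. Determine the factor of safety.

FS = 0.76

Resolving the block weight along and normal to the plane and applying the Mohr–Coulomb strength on the joint:
N' = W cosα = 233·cos26.8° = 208.0 kN/m
Driving force T = W sinα = 233·sin26.8° = 105.1 kN/m
Resisting force R = c_j·L + N'·tanφ = 0·9.0 + 208.0·tan20.9° = 0.0 + 79.4 = 79.4 kN/m
FS = R / T = 79.4 / 105.1 = 0.756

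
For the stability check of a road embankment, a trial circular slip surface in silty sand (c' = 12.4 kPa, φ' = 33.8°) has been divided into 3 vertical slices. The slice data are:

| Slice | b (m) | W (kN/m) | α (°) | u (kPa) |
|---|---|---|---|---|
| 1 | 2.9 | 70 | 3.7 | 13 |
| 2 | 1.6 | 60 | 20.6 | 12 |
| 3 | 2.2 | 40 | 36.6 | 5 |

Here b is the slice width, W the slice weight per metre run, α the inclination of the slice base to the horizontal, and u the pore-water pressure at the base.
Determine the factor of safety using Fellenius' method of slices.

Ordinary method of slices: FS = Σ[c'·Δl_i + (W_i cosα_i − u_i·Δl_i)·tanφ'] / Σ W_i sinα_i, with Δl_i = b_i / cosα_i.
Slice 1: Δl = 2.9/cos3.7° = 2.906 m; N'_1 = 70·cos3.7° − 13·2.906 = 32.1; c'Δl = 36.04; W sinα = 4.5
Slice 2: Δl = 1.6/cos20.6° = 1.709 m; N'_2 = 60·cos20.6° − 12·1.709 = 35.7; c'Δl = 21.20; W sinα = 21.1
Slice 3: Δl = 2.2/cos36.6° = 2.740 m; N'_3 = 40·cos36.6° − 5·2.740 = 18.4; c'Δl = 33.98; W sinα = 23.8
Σc'Δl = 91.2 kN/m; ΣN' = 86.1 kN/m; ΣW sinα = 49.5 kN/m
Resisting = 91.2 + 86.1·tan33.8° = 91.2 + 57.7 = 148.9 kN/m
FS = 148.9 / 49.5 = 3.009

FS = 3.01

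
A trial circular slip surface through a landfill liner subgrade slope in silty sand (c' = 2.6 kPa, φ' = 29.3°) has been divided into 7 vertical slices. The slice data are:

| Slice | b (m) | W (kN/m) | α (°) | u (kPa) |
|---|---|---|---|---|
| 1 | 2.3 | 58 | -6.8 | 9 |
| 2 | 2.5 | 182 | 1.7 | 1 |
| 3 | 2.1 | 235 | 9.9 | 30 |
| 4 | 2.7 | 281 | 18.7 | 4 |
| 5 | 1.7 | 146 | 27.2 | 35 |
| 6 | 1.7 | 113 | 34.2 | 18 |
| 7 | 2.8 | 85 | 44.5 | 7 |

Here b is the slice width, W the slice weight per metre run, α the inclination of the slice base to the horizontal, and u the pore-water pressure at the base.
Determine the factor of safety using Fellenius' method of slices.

FS = 1.54

Ordinary method of slices: FS = Σ[c'·Δl_i + (W_i cosα_i − u_i·Δl_i)·tanφ'] / Σ W_i sinα_i, with Δl_i = b_i / cosα_i.
Slice 1: Δl = 2.3/cos(-6.8°) = 2.316 m; N'_1 = 58·cos(-6.8°) − 9·2.316 = 36.7; c'Δl = 6.02; W sinα = -6.9
Slice 2: Δl = 2.5/cos1.7° = 2.501 m; N'_2 = 182·cos1.7° − 1·2.501 = 179.4; c'Δl = 6.50; W sinα = 5.4
Slice 3: Δl = 2.1/cos9.9° = 2.132 m; N'_3 = 235·cos9.9° − 30·2.132 = 167.5; c'Δl = 5.54; W sinα = 40.4
Slice 4: Δl = 2.7/cos18.7° = 2.850 m; N'_4 = 281·cos18.7° − 4·2.850 = 254.8; c'Δl = 7.41; W sinα = 90.1
Slice 5: Δl = 1.7/cos27.2° = 1.911 m; N'_5 = 146·cos27.2° − 35·1.911 = 63.0; c'Δl = 4.97; W sinα = 66.7
Slice 6: Δl = 1.7/cos34.2° = 2.055 m; N'_6 = 113·cos34.2° − 18·2.055 = 56.5; c'Δl = 5.34; W sinα = 63.5
Slice 7: Δl = 2.8/cos44.5° = 3.926 m; N'_7 = 85·cos44.5° − 7·3.926 = 33.1; c'Δl = 10.21; W sinα = 59.6
Σc'Δl = 46.0 kN/m; ΣN' = 791.0 kN/m; ΣW sinα = 318.9 kN/m
Resisting = 46.0 + 791.0·tan29.3° = 46.0 + 443.9 = 489.9 kN/m
FS = 489.9 / 318.9 = 1.536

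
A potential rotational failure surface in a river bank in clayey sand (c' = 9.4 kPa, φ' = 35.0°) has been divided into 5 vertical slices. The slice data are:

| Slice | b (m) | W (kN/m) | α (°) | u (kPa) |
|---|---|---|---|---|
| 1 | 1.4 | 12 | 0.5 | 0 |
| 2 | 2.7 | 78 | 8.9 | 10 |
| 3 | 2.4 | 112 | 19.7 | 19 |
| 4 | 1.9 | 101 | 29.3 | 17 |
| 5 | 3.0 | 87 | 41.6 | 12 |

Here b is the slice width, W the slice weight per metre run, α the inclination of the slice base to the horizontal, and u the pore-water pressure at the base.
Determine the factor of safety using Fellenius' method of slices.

FS = 1.60

Ordinary method of slices: FS = Σ[c'·Δl_i + (W_i cosα_i − u_i·Δl_i)·tanφ'] / Σ W_i sinα_i, with Δl_i = b_i / cosα_i.
Slice 1: Δl = 1.4/cos0.5° = 1.400 m; N'_1 = 12·cos0.5° − 0·1.400 = 12.0; c'Δl = 13.16; W sinα = 0.1
Slice 2: Δl = 2.7/cos8.9° = 2.733 m; N'_2 = 78·cos8.9° − 10·2.733 = 49.7; c'Δl = 25.69; W sinα = 12.1
Slice 3: Δl = 2.4/cos19.7° = 2.549 m; N'_3 = 112·cos19.7° − 19·2.549 = 57.0; c'Δl = 23.96; W sinα = 37.8
Slice 4: Δl = 1.9/cos29.3° = 2.179 m; N'_4 = 101·cos29.3° − 17·2.179 = 51.0; c'Δl = 20.48; W sinα = 49.4
Slice 5: Δl = 3.0/cos41.6° = 4.012 m; N'_5 = 87·cos41.6° − 12·4.012 = 16.9; c'Δl = 37.71; W sinα = 57.8
Σc'Δl = 121.0 kN/m; ΣN' = 186.7 kN/m; ΣW sinα = 157.1 kN/m
Resisting = 121.0 + 186.7·tan35.0° = 121.0 + 130.7 = 251.7 kN/m
FS = 251.7 / 157.1 = 1.602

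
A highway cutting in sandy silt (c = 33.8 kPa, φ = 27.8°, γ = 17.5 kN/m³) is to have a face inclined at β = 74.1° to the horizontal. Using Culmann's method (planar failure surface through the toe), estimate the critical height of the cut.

Culmann's analysis gives the critical failure plane at α_cr = (β + φ)/2 = (74.1 + 27.8)/2 = 50.9°, and the critical height
H_c = (4c/γ) · sinβ cosφ / [1 − cos(β − φ)]
    = (4·33.8/17.5) · sin74.1°·cos27.8° / [1 − cos(46.3°)]
    = 7.726 · 0.9617·0.8846 / [1 − 0.6909]
    = 7.726 · 0.8507 / 0.3091
    = 21.26 m

H_c = 21.26 m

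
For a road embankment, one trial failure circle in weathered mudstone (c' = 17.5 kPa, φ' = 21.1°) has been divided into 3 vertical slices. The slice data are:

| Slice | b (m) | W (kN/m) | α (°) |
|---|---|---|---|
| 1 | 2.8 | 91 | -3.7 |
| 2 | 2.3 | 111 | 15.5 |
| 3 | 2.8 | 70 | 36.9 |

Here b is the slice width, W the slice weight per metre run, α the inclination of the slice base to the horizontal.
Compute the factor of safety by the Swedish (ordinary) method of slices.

FS = 3.80

Ordinary method of slices: FS = Σ[c'·Δl_i + (W_i cosα_i)·tanφ'] / Σ W_i sinα_i, with Δl_i = b_i / cosα_i.
Slice 1: Δl = 2.8/cos(-3.7°) = 2.806 m; N'_1 = 91·cos(-3.7°) = 90.8; c'Δl = 49.10; W sinα = -5.9
Slice 2: Δl = 2.3/cos15.5° = 2.387 m; N'_2 = 111·cos15.5° = 107.0; c'Δl = 41.77; W sinα = 29.7
Slice 3: Δl = 2.8/cos36.9° = 3.501 m; N'_3 = 70·cos36.9° = 56.0; c'Δl = 61.27; W sinα = 42.0
Σc'Δl = 152.1 kN/m; ΣN' = 253.8 kN/m; ΣW sinα = 65.8 kN/m
Resisting = 152.1 + 253.8·tan21.1° = 152.1 + 97.9 = 250.1 kN/m
FS = 250.1 / 65.8 = 3.799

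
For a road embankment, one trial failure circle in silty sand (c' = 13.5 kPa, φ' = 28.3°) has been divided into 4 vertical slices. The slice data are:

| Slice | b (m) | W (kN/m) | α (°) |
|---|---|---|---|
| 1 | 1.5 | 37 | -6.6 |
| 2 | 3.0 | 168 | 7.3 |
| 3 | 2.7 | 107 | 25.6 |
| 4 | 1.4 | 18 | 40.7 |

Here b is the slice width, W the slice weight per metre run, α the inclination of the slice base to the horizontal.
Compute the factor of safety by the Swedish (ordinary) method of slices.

Ordinary method of slices: FS = Σ[c'·Δl_i + (W_i cosα_i)·tanφ'] / Σ W_i sinα_i, with Δl_i = b_i / cosα_i.
Slice 1: Δl = 1.5/cos(-6.6°) = 1.510 m; N'_1 = 37·cos(-6.6°) = 36.8; c'Δl = 20.39; W sinα = -4.3
Slice 2: Δl = 3.0/cos7.3° = 3.025 m; N'_2 = 168·cos7.3° = 166.6; c'Δl = 40.83; W sinα = 21.3
Slice 3: Δl = 2.7/cos25.6° = 2.994 m; N'_3 = 107·cos25.6° = 96.5; c'Δl = 40.42; W sinα = 46.2
Slice 4: Δl = 1.4/cos40.7° = 1.847 m; N'_4 = 18·cos40.7° = 13.6; c'Δl = 24.93; W sinα = 11.7
Σc'Δl = 126.6 kN/m; ΣN' = 313.5 kN/m; ΣW sinα = 75.1 kN/m
Resisting = 126.6 + 313.5·tan28.3° = 126.6 + 168.8 = 295.4 kN/m
FS = 295.4 / 75.1 = 3.935

FS = 3.94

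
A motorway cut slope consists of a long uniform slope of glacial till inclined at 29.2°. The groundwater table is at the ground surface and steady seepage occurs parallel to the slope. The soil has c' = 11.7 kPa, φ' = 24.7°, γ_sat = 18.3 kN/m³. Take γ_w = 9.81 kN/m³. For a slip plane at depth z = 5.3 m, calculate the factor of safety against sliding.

With seepage parallel to the slope and the water table at the surface, the effective normal stress on the slip plane uses the buoyant unit weight γ' = γ_sat − γ_w while the driving shear stress uses γ_sat:
FS = [c' + γ' z cos²β tanφ'] / [γ_sat z sinβ cosβ]
γ' = 18.3 − 9.81 = 8.49 kN/m³
Numerator = 11.7 + 8.49·5.3·cos²29.2°·tan24.7° = 11.7 + 8.49·5.3·0.7620·0.4599 = 27.470 kPa
Denominator = 18.3·5.3·sin29.2°·cos29.2° = 18.3·5.3·0.4879·0.8729 = 41.304 kPa
FS = 27.470 / 41.304 = 0.665

FS = 0.67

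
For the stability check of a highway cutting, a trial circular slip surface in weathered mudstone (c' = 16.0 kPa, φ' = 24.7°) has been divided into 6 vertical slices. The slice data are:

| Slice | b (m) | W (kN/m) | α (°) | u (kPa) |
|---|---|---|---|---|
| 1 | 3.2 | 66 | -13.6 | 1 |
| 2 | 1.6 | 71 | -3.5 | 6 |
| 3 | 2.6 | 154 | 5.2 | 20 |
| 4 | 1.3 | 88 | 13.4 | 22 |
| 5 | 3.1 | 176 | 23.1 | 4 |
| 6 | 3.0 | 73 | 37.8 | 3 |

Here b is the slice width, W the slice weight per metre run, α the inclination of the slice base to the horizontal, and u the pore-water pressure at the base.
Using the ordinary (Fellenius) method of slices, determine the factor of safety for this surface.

Ordinary method of slices: FS = Σ[c'·Δl_i + (W_i cosα_i − u_i·Δl_i)·tanφ'] / Σ W_i sinα_i, with Δl_i = b_i / cosα_i.
Slice 1: Δl = 3.2/cos(-13.6°) = 3.292 m; N'_1 = 66·cos(-13.6°) − 1·3.292 = 60.9; c'Δl = 52.68; W sinα = -15.5
Slice 2: Δl = 1.6/cos(-3.5°) = 1.603 m; N'_2 = 71·cos(-3.5°) − 6·1.603 = 61.2; c'Δl = 25.65; W sinα = -4.3
Slice 3: Δl = 2.6/cos5.2° = 2.611 m; N'_3 = 154·cos5.2° − 20·2.611 = 101.2; c'Δl = 41.77; W sinα = 14.0
Slice 4: Δl = 1.3/cos13.4° = 1.336 m; N'_4 = 88·cos13.4° − 22·1.336 = 56.2; c'Δl = 21.38; W sinα = 20.4
Slice 5: Δl = 3.1/cos23.1° = 3.370 m; N'_5 = 176·cos23.1° − 4·3.370 = 148.4; c'Δl = 53.92; W sinα = 69.1
Slice 6: Δl = 3.0/cos37.8° = 3.797 m; N'_6 = 73·cos37.8° − 3·3.797 = 46.3; c'Δl = 60.75; W sinα = 44.7
Σc'Δl = 256.1 kN/m; ΣN' = 474.2 kN/m; ΣW sinα = 128.3 kN/m
Resisting = 256.1 + 474.2·tan24.7° = 256.1 + 218.1 = 474.2 kN/m
FS = 474.2 / 128.3 = 3.697

FS = 3.70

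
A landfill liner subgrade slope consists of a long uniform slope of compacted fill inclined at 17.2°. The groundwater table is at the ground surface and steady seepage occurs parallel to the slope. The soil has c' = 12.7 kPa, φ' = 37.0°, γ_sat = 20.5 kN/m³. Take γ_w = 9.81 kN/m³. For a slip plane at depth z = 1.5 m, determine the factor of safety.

FS = 2.73

With seepage parallel to the slope and the water table at the surface, the effective normal stress on the slip plane uses the buoyant unit weight γ' = γ_sat − γ_w while the driving shear stress uses γ_sat:
FS = [c' + γ' z cos²β tanφ'] / [γ_sat z sinβ cosβ]
γ' = 20.5 − 9.81 = 10.69 kN/m³
Numerator = 12.7 + 10.69·1.5·cos²17.2°·tan37.0° = 12.7 + 10.69·1.5·0.9126·0.7536 = 23.727 kPa
Denominator = 20.5·1.5·sin17.2°·cos17.2° = 20.5·1.5·0.2957·0.9553 = 8.686 kPa
FS = 23.727 / 8.686 = 2.731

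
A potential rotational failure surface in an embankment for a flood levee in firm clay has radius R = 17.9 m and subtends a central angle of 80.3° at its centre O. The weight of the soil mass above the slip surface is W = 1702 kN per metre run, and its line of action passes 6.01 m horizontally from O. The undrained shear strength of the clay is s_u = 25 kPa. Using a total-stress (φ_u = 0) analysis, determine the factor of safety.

Taking moments about the centre O, the resisting moment is provided by the undrained shear strength acting along the arc:
Arc length L_a = R·θ = 17.9·(80.3°·π/180) = 17.9·1.4015 = 25.09 m
M_R = s_u·L_a·R = 25·25.09·17.9 = 11226.4 kN·m/m
M_D = W·d = 1702·6.01 = 10229.0 kN·m/m
FS = M_R / M_D = 11226.4 / 10229.0 = 1.098

FS = 1.10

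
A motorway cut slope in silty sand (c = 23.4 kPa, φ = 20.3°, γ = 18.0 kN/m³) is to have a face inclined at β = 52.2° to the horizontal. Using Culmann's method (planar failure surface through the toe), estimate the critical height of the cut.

Culmann's analysis gives the critical failure plane at α_cr = (β + φ)/2 = (52.2 + 20.3)/2 = 36.2°, and the critical height
H_c = (4c/γ) · sinβ cosφ / [1 − cos(β − φ)]
    = (4·23.4/18.0) · sin52.2°·cos20.3° / [1 − cos(31.9°)]
    = 5.200 · 0.7902·0.9379 / [1 − 0.8490]
    = 5.200 · 0.7411 / 0.1510
    = 25.52 m

H_c = 25.52 m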